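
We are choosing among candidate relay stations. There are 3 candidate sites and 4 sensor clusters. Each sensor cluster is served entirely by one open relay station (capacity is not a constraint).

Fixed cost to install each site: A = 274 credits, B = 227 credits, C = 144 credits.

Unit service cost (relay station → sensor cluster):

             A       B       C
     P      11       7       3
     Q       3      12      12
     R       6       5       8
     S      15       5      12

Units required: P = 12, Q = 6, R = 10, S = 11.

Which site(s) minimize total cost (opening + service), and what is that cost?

Open C only; minimum total cost 464.

For any fixed open set, each sensor cluster goes to its cheapest open site; total = fixed + service.
{C}: P→C 3·12=36, Q→C 12·6=72, R→C 8·10=80, S→C 12·11=132. Service 320; fixed 144; total 464.
{B}: P→B 7·12=84, Q→B 12·6=72, R→B 5·10=50, S→B 5·11=55. Service 261; fixed 227; total 488.
{B, C}: service 213 + fixed 371 = 584
{A, B, C}: service 159 + fixed 645 = 804
No other subset beats 464.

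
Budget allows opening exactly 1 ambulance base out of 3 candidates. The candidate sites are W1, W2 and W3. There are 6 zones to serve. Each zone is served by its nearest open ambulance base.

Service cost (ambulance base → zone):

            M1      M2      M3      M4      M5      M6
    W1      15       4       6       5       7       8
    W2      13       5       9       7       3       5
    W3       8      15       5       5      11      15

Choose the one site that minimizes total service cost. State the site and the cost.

With exactly 1 open, each zone uses its cheapest among the chosen.
{W2}: M1→W2 13, M2→W2 5, M3→W2 9, M4→W2 7, M5→W2 3, M6→W2 5. Service cost 42.
{W1}: service cost 45
{W3}: service cost 59
Among all 3 size-1 choices, {W2} is lowest.

Choose W2 only; total service cost 42.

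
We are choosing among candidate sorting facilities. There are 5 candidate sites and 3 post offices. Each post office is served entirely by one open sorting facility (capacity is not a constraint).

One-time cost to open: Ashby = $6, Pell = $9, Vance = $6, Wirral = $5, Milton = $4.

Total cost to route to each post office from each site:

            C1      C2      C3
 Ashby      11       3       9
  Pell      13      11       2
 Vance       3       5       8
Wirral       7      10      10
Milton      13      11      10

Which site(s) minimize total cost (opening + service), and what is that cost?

Open Vance only; minimum total cost 22.

For any fixed open set, each post office goes to its cheapest open site; total = fixed + service.
{Vance}: C1→Vance 3, C2→Vance 5, C3→Vance 8. Service 16; fixed 6; total 22.
{Pell, Vance}: service 10 + fixed 15 = 25
{Ashby, Vance}: service 14 + fixed 12 = 26
{Ashby, Pell, Vance, Wirral, Milton}: C1→Vance 3, C2→Ashby 3, C3→Pell 2. Service 8; fixed 30; total 38.
No other subset beats 22.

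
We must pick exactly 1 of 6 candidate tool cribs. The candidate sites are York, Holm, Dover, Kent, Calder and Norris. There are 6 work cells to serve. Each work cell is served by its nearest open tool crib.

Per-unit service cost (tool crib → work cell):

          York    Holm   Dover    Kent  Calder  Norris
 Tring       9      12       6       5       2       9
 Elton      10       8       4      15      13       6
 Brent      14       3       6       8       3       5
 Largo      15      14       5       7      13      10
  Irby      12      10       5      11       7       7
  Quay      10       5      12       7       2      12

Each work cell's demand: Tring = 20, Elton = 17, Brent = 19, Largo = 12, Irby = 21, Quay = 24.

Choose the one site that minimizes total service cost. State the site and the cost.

Choose Calder only; total service cost 669.

With exactly 1 open, each work cell uses its cheapest among the chosen.
{Calder}: Tring→Calder 2·20=40, Elton→Calder 13·17=221, Brent→Calder 3·19=57, Largo→Calder 13·12=156, Irby→Calder 7·21=147, Quay→Calder 2·24=48. Service cost 669.
{Dover}: service cost 755
{Holm}: service cost 931
Among all 6 size-1 choices, {Calder} is lowest.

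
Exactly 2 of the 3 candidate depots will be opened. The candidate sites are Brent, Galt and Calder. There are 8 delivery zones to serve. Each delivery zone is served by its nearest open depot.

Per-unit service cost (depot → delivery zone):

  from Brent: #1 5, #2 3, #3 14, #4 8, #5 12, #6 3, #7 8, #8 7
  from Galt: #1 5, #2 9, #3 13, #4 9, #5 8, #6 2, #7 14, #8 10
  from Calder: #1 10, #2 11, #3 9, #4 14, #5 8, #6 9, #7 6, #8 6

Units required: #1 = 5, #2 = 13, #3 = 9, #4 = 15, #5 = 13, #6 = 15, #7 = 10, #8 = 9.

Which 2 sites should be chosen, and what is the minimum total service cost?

With exactly 2 open, each delivery zone uses its cheapest among the chosen.
{Brent, Calder}: #1→Brent 5·5=25, #2→Brent 3·13=39, #3→Calder 9·9=81, #4→Brent 8·15=120, #5→Calder 8·13=104, #6→Brent 3·15=45, #7→Calder 6·10=60, #8→Calder 6·9=54. Service cost 528.
{Brent, Galt}: service cost 578
{Galt, Calder}: service cost 606
Among all 3 size-2 choices, {Brent, Calder} is lowest.

Choose Brent and Calder; total service cost 528.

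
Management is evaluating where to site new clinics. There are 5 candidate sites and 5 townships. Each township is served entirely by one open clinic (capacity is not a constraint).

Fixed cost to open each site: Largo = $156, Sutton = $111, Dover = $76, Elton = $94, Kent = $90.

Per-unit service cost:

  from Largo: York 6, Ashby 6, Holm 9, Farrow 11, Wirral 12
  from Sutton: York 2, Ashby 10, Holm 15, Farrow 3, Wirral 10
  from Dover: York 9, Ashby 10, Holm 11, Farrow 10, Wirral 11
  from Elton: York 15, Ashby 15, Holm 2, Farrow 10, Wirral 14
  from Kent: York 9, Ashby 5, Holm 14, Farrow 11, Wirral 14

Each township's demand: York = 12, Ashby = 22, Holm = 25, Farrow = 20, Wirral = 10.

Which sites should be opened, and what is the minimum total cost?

For any fixed open set, each township goes to its cheapest open site; total = fixed + service.
{Sutton, Elton, Kent}: York→Sutton 2·12=24, Ashby→Kent 5·22=110, Holm→Elton 2·25=50, Farrow→Sutton 3·20=60, Wirral→Sutton 10·10=100. Service 344; fixed 295; total 639.
{Sutton, Elton}: service 454 + fixed 205 = 659
{Sutton, Dover, Elton, Kent}: York→Sutton 2·12=24, Ashby→Kent 5·22=110, Holm→Elton 2·25=50, Farrow→Sutton 3·20=60, Wirral→Sutton 10·10=100. Service 344; fixed 371; total 715.
{Largo, Sutton, Dover, Elton, Kent}: service 344 + fixed 527 = 871
No other subset beats 639.

Open Sutton, Elton and Kent; minimum total cost 639.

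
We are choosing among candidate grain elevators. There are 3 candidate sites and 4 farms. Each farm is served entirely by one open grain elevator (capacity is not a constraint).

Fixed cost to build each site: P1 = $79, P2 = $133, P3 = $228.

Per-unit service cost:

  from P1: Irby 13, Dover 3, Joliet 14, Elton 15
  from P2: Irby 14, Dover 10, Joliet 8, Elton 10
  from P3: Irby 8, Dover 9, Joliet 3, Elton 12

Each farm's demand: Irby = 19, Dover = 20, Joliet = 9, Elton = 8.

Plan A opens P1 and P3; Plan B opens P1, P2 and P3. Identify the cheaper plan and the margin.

Plan A: {P1, P3}: Irby→P3 8·19=152, Dover→P1 3·20=60, Joliet→P3 3·9=27, Elton→P3 12·8=96. Service 335; fixed 307; total 642.
Plan B: {P1, P2, P3}: Irby→P3 8·19=152, Dover→P1 3·20=60, Joliet→P3 3·9=27, Elton→P2 10·8=80. Service 319; fixed 440; total 759.
Difference: |642 − 759| = 117.

Plan A is cheaper by 117.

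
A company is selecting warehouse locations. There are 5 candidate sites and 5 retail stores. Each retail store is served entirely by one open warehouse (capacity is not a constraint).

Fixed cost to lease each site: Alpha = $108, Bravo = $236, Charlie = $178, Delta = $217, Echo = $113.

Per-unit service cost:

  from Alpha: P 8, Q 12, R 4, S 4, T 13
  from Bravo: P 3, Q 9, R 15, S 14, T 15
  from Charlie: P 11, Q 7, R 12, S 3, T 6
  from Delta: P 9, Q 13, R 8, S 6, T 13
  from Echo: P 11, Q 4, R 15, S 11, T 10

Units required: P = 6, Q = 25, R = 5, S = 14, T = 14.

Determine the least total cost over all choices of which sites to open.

Minimum total cost: 585

For any fixed open set, each retail store goes to its cheapest open site; total = fixed + service.
{Alpha, Echo}: P→Alpha 8·6=48, Q→Echo 4·25=100, R→Alpha 4·5=20, S→Alpha 4·14=56, T→Echo 10·14=140. Service 364; fixed 221; total 585.
{Charlie}: service 427 + fixed 178 = 605
{Charlie, Echo}: service 352 + fixed 291 = 643
{Alpha, Bravo, Charlie, Delta, Echo}: service 264 + fixed 852 = 1116
No other subset beats 585.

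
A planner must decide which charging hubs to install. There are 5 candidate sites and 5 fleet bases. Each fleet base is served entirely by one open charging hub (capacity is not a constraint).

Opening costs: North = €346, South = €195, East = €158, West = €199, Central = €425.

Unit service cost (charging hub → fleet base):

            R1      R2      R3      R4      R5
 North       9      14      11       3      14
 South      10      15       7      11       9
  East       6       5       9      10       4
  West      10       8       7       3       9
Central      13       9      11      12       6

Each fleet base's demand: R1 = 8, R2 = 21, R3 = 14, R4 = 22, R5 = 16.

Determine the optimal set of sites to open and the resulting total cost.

Open East only; minimum total cost 721.

For any fixed open set, each fleet base goes to its cheapest open site; total = fixed + service.
{East}: R1→East 6·8=48, R2→East 5·21=105, R3→East 9·14=126, R4→East 10·22=220, R5→East 4·16=64. Service 563; fixed 158; total 721.
{East, West}: R1→East 6·8=48, R2→East 5·21=105, R3→West 7·14=98, R4→West 3·22=66, R5→East 4·16=64. Service 381; fixed 357; total 738.
{West}: service 556 + fixed 199 = 755
{North, South, East, West, Central}: service 381 + fixed 1323 = 1704
No other subset beats 721.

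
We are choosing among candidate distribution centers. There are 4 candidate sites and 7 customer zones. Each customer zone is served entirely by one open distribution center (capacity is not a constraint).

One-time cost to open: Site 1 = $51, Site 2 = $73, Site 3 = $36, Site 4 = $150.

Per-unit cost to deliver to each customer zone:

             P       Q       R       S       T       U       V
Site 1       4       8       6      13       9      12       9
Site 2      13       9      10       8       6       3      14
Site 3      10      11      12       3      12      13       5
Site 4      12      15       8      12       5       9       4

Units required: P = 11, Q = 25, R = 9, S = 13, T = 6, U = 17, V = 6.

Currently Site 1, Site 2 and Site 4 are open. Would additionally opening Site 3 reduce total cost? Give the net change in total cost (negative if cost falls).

Yes — net change −29 (cost falls by 29).

Current service cost with {Site 1, Site 2, Site 4}: 507.
Adding Site 3: each customer zone re-picks its cheapest; new service cost 442, saving 65.
Extra fixed cost: 36. Net change = 36 − 65 = -29.
(Totals: 781 → 752.)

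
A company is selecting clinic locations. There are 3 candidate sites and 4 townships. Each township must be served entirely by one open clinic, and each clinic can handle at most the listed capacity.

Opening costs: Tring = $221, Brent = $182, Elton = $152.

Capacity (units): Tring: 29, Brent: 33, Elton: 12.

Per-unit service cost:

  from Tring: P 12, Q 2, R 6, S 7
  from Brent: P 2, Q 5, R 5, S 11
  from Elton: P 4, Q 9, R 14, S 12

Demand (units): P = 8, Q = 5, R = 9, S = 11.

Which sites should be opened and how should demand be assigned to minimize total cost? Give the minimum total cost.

Minimum total cost: 389

Open {Brent}: P→Brent 2·8=16, Q→Brent 5·5=25, R→Brent 5·9=45, S→Brent 11·11=121.
Loads: Brent carries 33/33. Service 207; fixed 182; total 389.
Next best feasible plan costs 541.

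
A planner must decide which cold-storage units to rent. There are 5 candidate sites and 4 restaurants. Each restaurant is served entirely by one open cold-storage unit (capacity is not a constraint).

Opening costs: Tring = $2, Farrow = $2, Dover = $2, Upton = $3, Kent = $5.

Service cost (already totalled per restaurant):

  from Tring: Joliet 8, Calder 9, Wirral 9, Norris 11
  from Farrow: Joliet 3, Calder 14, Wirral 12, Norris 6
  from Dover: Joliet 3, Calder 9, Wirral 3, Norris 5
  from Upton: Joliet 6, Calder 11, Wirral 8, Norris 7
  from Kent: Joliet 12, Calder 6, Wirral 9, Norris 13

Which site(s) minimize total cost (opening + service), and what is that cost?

For any fixed open set, each restaurant goes to its cheapest open site; total = fixed + service.
{Dover}: Joliet→Dover 3, Calder→Dover 9, Wirral→Dover 3, Norris→Dover 5. Service 20; fixed 2; total 22.
{Tring, Dover}: service 20 + fixed 4 = 24
{Farrow, Dover}: service 20 + fixed 4 = 24
{Tring, Farrow, Dover, Upton, Kent}: Joliet→Farrow 3, Calder→Kent 6, Wirral→Dover 3, Norris→Dover 5. Service 17; fixed 14; total 31.
No other subset beats 22.

Open Dover only; minimum total cost 22.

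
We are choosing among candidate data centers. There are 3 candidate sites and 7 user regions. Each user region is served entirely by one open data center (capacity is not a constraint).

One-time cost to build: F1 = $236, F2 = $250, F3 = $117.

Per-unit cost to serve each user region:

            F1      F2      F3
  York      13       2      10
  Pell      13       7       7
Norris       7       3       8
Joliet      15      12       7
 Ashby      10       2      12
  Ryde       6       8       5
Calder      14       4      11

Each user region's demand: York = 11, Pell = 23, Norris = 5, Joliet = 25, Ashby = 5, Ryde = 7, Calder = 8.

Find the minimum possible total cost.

For any fixed open set, each user region goes to its cheapest open site; total = fixed + service.
{F3}: York→F3 10·11=110, Pell→F3 7·23=161, Norris→F3 8·5=40, Joliet→F3 7·25=175, Ashby→F3 12·5=60, Ryde→F3 5·7=35, Calder→F3 11·8=88. Service 669; fixed 117; total 786.
{F2, F3}: York→F2 2·11=22, Pell→F2 7·23=161, Norris→F2 3·5=15, Joliet→F3 7·25=175, Ashby→F2 2·5=10, Ryde→F3 5·7=35, Calder→F2 4·8=32. Service 450; fixed 367; total 817.
{F2}: York→F2 2·11=22, Pell→F2 7·23=161, Norris→F2 3·5=15, Joliet→F2 12·25=300, Ashby→F2 2·5=10, Ryde→F2 8·7=56, Calder→F2 4·8=32. Service 596; fixed 250; total 846.
{F1, F2, F3}: York→F2 2·11=22, Pell→F2 7·23=161, Norris→F2 3·5=15, Joliet→F3 7·25=175, Ashby→F2 2·5=10, Ryde→F3 5·7=35, Calder→F2 4·8=32. Service 450; fixed 603; total 1053.
No other subset beats 786.

Minimum total cost: 786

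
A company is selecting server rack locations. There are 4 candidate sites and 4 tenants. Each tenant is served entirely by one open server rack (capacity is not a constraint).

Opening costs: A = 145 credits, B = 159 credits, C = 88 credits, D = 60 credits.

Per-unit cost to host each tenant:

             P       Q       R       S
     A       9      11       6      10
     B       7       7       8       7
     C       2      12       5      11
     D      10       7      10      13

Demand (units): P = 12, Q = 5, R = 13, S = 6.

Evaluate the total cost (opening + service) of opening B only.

Total cost: 424

Each tenant is assigned to its cheapest site among the open ones.
{B}: P→B 7·12=84, Q→B 7·5=35, R→B 8·13=104, S→B 7·6=42. Service 265; fixed 159; total 424.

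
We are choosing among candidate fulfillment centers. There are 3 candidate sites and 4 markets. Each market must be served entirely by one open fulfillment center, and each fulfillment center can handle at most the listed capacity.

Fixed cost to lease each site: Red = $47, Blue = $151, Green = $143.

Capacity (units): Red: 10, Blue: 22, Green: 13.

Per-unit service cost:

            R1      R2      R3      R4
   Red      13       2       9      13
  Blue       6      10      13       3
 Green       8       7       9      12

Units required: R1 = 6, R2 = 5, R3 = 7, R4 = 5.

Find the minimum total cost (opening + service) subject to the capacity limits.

Minimum total cost: 350

Open {Red, Blue}: R1→Blue 6·6=36, R2→Red 2·5=10, R3→Blue 13·7=91, R4→Blue 3·5=15.
Loads: Red carries 5/10, Blue carries 18/22. Service 152; fixed 198; total 350.
Next best feasible plan costs 362.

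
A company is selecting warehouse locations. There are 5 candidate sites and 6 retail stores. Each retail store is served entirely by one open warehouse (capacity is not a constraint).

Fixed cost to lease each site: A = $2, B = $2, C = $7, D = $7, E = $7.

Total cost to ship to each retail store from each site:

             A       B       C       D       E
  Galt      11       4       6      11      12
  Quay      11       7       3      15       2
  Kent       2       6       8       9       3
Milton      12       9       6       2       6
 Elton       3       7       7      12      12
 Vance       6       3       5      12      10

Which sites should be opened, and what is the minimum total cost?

For any fixed open set, each retail store goes to its cheapest open site; total = fixed + service.
{A, B, E}: Galt→B 4, Quay→E 2, Kent→A 2, Milton→E 6, Elton→A 3, Vance→B 3. Service 20; fixed 11; total 31.
{A, B}: Galt→B 4, Quay→B 7, Kent→A 2, Milton→B 9, Elton→A 3, Vance→B 3. Service 28; fixed 4; total 32.
{A, B, C}: Galt→B 4, Quay→C 3, Kent→A 2, Milton→C 6, Elton→A 3, Vance→B 3. Service 21; fixed 11; total 32.
{A, B, C, D, E}: service 16 + fixed 25 = 41
No other subset beats 31.

Open A, B and E; minimum total cost 31.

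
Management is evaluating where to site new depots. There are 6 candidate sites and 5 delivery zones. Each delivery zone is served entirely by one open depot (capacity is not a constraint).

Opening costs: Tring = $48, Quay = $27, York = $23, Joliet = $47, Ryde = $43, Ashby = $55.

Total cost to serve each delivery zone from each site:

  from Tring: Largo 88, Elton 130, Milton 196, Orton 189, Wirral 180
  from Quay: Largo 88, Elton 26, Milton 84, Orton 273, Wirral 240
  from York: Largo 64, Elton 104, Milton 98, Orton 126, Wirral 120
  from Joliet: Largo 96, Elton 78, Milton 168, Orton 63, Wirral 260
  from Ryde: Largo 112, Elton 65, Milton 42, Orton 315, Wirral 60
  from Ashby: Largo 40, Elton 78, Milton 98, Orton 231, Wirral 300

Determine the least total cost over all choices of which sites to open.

For any fixed open set, each delivery zone goes to its cheapest open site; total = fixed + service.
{Quay, York, Joliet, Ryde}: Largo→York 64, Elton→Quay 26, Milton→Ryde 42, Orton→Joliet 63, Wirral→Ryde 60. Service 255; fixed 140; total 395.
{Quay, Joliet, Ryde}: service 279 + fixed 117 = 396
{Quay, Joliet, Ryde, Ashby}: service 231 + fixed 172 = 403
{Tring, Quay, York, Joliet, Ryde, Ashby}: service 231 + fixed 243 = 474
No other subset beats 395.

Minimum total cost: 395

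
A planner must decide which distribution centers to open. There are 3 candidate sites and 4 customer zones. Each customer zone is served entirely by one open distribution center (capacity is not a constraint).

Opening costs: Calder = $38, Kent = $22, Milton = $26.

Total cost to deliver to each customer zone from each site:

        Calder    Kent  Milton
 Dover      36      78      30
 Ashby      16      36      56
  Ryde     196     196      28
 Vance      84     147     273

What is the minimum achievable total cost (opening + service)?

Minimum total cost: 222

For any fixed open set, each customer zone goes to its cheapest open site; total = fixed + service.
{Calder, Milton}: Dover→Milton 30, Ashby→Calder 16, Ryde→Milton 28, Vance→Calder 84. Service 158; fixed 64; total 222.
{Calder, Kent, Milton}: Dover→Milton 30, Ashby→Calder 16, Ryde→Milton 28, Vance→Calder 84. Service 158; fixed 86; total 244.
{Kent, Milton}: Dover→Milton 30, Ashby→Kent 36, Ryde→Milton 28, Vance→Kent 147. Service 241; fixed 48; total 289.
{Kent}: service 457 + fixed 22 = 479
No other subset beats 222.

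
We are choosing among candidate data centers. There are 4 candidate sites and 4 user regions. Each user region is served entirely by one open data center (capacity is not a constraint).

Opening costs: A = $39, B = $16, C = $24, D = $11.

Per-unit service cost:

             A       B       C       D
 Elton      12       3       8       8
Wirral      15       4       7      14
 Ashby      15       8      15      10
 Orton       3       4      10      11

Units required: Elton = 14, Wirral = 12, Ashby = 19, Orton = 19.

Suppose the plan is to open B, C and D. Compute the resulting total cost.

Each user region is assigned to its cheapest site among the open ones.
{B, C, D}: Elton→B 3·14=42, Wirral→B 4·12=48, Ashby→B 8·19=152, Orton→B 4·19=76. Service 318; fixed 51; total 369.

Total cost: 369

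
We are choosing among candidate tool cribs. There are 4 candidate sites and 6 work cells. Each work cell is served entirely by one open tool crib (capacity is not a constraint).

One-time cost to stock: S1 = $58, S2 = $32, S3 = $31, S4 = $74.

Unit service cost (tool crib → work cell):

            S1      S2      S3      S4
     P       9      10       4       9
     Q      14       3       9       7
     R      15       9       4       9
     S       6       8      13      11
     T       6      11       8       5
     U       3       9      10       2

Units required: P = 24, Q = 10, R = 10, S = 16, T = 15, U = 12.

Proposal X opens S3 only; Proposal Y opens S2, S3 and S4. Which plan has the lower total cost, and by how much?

Proposal X: {S3}: P→S3 4·24=96, Q→S3 9·10=90, R→S3 4·10=40, S→S3 13·16=208, T→S3 8·15=120, U→S3 10·12=120. Service 674; fixed 31; total 705.
Proposal Y: {S2, S3, S4}: P→S3 4·24=96, Q→S2 3·10=30, R→S3 4·10=40, S→S2 8·16=128, T→S4 5·15=75, U→S4 2·12=24. Service 393; fixed 137; total 530.
Difference: |705 − 530| = 175.

Proposal Y is cheaper by 175.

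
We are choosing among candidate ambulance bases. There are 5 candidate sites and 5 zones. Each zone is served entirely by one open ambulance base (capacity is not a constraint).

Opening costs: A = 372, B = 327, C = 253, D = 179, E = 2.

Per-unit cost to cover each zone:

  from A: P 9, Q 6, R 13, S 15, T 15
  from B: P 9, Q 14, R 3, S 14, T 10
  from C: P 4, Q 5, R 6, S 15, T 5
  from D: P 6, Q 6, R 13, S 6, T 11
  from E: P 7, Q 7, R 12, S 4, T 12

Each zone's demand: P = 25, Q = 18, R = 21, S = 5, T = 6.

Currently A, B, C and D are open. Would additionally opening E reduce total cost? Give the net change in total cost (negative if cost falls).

Current service cost with {A, B, C, D}: 313.
Adding E: each zone re-picks its cheapest; new service cost 303, saving 10.
Extra fixed cost: 2. Net change = 2 − 10 = -8.
(Totals: 1444 → 1436.)

Yes — net change −8 (cost falls by 8).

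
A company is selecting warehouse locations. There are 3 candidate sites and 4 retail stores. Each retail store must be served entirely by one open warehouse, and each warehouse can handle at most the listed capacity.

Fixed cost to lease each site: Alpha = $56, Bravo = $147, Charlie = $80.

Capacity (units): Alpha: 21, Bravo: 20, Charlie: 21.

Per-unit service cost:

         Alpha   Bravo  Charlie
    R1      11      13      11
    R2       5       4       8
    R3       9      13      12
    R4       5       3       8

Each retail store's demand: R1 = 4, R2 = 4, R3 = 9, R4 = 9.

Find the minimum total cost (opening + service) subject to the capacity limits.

Open {Alpha, Charlie}: R1→Charlie 11·4=44, R2→Charlie 8·4=32, R3→Alpha 9·9=81, R4→Alpha 5·9=45.
Loads: Alpha carries 18/21, Charlie carries 8/21. Service 202; fixed 136; total 338.
Next best feasible plan costs 353.

Minimum total cost: 338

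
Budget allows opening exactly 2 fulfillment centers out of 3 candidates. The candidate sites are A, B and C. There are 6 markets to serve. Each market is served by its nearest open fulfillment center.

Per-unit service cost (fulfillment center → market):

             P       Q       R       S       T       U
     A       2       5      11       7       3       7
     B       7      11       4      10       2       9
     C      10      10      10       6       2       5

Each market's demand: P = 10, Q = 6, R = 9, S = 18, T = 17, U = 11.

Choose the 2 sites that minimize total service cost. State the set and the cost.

With exactly 2 open, each market uses its cheapest among the chosen.
{A, B}: P→A 2·10=20, Q→A 5·6=30, R→B 4·9=36, S→A 7·18=126, T→B 2·17=34, U→A 7·11=77. Service cost 323.
{A, C}: service cost 337
{B, C}: service cost 363
Among all 3 size-2 choices, {A, B} is lowest.

Choose A and B; total service cost 323.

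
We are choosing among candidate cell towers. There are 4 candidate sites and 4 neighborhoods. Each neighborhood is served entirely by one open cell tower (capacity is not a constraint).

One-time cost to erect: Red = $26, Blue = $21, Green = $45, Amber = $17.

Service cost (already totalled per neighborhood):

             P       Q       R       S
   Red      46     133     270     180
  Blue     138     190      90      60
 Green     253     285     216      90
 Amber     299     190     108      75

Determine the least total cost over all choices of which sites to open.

Minimum total cost: 376

For any fixed open set, each neighborhood goes to its cheapest open site; total = fixed + service.
{Red, Blue}: P→Red 46, Q→Red 133, R→Blue 90, S→Blue 60. Service 329; fixed 47; total 376.
{Red, Blue, Amber}: service 329 + fixed 64 = 393
{Red, Amber}: service 362 + fixed 43 = 405
{Red, Blue, Green, Amber}: service 329 + fixed 109 = 438
(All 15 nonempty subsets were checked; Red and Blue is lowest.)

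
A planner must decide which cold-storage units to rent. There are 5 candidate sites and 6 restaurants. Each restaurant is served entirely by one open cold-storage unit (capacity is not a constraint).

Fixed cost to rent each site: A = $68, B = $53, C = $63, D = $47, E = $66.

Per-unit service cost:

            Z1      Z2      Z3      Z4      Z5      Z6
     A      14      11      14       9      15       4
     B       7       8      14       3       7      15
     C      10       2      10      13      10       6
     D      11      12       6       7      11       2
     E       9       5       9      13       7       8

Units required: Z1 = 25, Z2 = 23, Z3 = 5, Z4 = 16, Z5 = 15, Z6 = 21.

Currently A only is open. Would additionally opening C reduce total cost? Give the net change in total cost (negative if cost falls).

Yes — net change −339 (cost falls by 339).

Current service cost with {A}: 1126.
Adding C: each restaurant re-picks its cheapest; new service cost 724, saving 402.
Extra fixed cost: 63. Net change = 63 − 402 = -339.
(Totals: 1194 → 855.)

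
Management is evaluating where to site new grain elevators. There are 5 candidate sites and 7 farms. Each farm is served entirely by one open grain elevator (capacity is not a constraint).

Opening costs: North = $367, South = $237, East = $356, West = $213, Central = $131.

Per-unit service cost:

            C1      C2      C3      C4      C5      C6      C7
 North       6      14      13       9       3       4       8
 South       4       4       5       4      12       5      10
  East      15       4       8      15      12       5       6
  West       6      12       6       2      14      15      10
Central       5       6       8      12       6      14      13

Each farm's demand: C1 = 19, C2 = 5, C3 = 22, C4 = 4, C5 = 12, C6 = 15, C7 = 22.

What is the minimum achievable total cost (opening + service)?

For any fixed open set, each farm goes to its cheapest open site; total = fixed + service.
{South}: C1→South 4·19=76, C2→South 4·5=20, C3→South 5·22=110, C4→South 4·4=16, C5→South 12·12=144, C6→South 5·15=75, C7→South 10·22=220. Service 661; fixed 237; total 898.
{South, Central}: service 589 + fixed 368 = 957
{Central}: C1→Central 5·19=95, C2→Central 6·5=30, C3→Central 8·22=176, C4→Central 12·4=48, C5→Central 6·12=72, C6→Central 14·15=210, C7→Central 13·22=286. Service 917; fixed 131; total 1048.
{North, South, East, West, Central}: service 442 + fixed 1304 = 1746
No other subset beats 898.

Minimum total cost: 898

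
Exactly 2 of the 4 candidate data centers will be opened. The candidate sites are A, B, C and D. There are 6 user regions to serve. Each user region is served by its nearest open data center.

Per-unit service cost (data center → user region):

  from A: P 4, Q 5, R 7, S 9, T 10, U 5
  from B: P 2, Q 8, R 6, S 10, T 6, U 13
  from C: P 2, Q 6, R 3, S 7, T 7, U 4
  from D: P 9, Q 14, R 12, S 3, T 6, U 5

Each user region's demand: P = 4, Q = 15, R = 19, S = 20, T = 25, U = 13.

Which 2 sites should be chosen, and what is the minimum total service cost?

Choose C and D; total service cost 417.

With exactly 2 open, each user region uses its cheapest among the chosen.
{C, D}: P→C 2·4=8, Q→C 6·15=90, R→C 3·19=57, S→D 3·20=60, T→D 6·25=150, U→C 4·13=52. Service cost 417.
{B, C}: service cost 497
{A, D}: service cost 499
Among all 6 size-2 choices, {C, D} is lowest.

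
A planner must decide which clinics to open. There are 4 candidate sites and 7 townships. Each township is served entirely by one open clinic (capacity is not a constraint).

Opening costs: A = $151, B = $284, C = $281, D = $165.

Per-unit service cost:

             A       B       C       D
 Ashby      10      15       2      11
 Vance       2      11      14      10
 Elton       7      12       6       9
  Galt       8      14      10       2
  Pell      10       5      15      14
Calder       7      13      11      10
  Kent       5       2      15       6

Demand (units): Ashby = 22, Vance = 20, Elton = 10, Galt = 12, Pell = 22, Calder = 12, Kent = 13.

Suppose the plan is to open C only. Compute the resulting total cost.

Each township is assigned to its cheapest site among the open ones.
{C}: Ashby→C 2·22=44, Vance→C 14·20=280, Elton→C 6·10=60, Galt→C 10·12=120, Pell→C 15·22=330, Calder→C 11·12=132, Kent→C 15·13=195. Service 1161; fixed 281; total 1442.

Total cost: 1442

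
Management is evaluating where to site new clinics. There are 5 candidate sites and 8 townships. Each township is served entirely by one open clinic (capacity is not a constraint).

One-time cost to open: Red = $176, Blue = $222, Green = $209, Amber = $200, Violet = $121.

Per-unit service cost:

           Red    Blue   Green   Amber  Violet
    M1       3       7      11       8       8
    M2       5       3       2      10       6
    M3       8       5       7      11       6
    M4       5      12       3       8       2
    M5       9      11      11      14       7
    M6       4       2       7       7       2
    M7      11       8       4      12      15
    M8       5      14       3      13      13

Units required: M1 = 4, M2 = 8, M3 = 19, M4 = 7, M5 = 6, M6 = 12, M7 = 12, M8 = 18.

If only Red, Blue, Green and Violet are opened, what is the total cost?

Total cost: 1033

Each township is assigned to its cheapest site among the open ones.
{Red, Blue, Green, Violet}: M1→Red 3·4=12, M2→Green 2·8=16, M3→Blue 5·19=95, M4→Violet 2·7=14, M5→Violet 7·6=42, M6→Blue 2·12=24, M7→Green 4·12=48, M8→Green 3·18=54. Service 305; fixed 728; total 1033.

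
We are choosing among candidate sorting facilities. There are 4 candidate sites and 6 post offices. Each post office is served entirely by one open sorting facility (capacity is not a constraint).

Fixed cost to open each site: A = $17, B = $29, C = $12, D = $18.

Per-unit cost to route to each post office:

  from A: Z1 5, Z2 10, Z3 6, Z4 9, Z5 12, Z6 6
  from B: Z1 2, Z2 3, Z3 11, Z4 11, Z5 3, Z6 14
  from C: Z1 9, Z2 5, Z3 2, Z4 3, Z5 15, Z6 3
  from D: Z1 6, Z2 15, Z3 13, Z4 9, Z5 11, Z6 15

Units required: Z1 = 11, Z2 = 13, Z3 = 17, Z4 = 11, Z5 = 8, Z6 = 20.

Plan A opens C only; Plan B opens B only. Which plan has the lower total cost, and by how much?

Plan A: {C}: Z1→C 9·11=99, Z2→C 5·13=65, Z3→C 2·17=34, Z4→C 3·11=33, Z5→C 15·8=120, Z6→C 3·20=60. Service 411; fixed 12; total 423.
Plan B: {B}: Z1→B 2·11=22, Z2→B 3·13=39, Z3→B 11·17=187, Z4→B 11·11=121, Z5→B 3·8=24, Z6→B 14·20=280. Service 673; fixed 29; total 702.
Difference: |423 − 702| = 279.

Plan A is cheaper by 279.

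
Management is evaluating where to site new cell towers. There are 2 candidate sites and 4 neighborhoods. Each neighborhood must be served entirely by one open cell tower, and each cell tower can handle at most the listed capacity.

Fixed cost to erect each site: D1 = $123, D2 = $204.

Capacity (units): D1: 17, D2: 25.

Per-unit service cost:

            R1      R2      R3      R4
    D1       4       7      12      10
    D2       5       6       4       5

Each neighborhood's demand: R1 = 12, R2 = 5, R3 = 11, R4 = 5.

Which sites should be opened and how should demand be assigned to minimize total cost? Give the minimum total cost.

Minimum total cost: 474

Open {D1, D2}: R1→D1 4·12=48, R2→D2 6·5=30, R3→D2 4·11=44, R4→D2 5·5=25.
Loads: D1 carries 12/17, D2 carries 21/25. Service 147; fixed 327; total 474.
Next best feasible plan costs 479.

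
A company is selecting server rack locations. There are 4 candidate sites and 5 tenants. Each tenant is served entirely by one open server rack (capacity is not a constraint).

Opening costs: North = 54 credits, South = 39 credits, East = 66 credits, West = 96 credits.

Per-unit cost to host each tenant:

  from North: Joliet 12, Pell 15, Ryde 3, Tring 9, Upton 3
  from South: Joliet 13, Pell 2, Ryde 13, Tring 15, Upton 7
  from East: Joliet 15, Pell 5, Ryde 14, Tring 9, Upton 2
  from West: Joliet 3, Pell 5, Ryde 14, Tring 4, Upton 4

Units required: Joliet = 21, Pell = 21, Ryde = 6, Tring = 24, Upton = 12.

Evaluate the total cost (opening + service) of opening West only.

Total cost: 492

Each tenant is assigned to its cheapest site among the open ones.
{West}: Joliet→West 3·21=63, Pell→West 5·21=105, Ryde→West 14·6=84, Tring→West 4·24=96, Upton→West 4·12=48. Service 396; fixed 96; total 492.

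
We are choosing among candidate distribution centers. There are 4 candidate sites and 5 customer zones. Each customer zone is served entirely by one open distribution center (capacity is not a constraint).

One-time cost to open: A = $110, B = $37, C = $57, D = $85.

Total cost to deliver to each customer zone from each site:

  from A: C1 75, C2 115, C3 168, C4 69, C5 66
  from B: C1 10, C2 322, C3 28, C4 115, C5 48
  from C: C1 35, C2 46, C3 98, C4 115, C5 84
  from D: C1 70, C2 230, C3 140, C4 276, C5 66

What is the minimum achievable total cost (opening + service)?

Minimum total cost: 341

For any fixed open set, each customer zone goes to its cheapest open site; total = fixed + service.
{B, C}: C1→B 10, C2→C 46, C3→B 28, C4→B 115, C5→B 48. Service 247; fixed 94; total 341.
{A, B, C}: service 201 + fixed 204 = 405
{A, B}: service 270 + fixed 147 = 417
{A, B, C, D}: C1→B 10, C2→C 46, C3→B 28, C4→A 69, C5→B 48. Service 201; fixed 289; total 490.
No other subset beats 341.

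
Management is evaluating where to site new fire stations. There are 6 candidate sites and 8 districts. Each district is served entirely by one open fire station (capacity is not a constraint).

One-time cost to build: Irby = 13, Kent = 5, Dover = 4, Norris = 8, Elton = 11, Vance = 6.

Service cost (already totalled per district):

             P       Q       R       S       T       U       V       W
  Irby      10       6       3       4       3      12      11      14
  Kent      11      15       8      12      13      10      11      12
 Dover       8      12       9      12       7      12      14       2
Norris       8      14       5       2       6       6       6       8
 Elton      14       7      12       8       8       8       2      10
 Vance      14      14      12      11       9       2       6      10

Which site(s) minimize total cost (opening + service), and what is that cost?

Open Irby, Dover and Vance; minimum total cost 57.

For any fixed open set, each district goes to its cheapest open site; total = fixed + service.
{Irby, Dover, Vance}: P→Dover 8, Q→Irby 6, R→Irby 3, S→Irby 4, T→Irby 3, U→Vance 2, V→Vance 6, W→Dover 2. Service 34; fixed 23; total 57.
{Dover, Norris}: P→Dover 8, Q→Dover 12, R→Norris 5, S→Norris 2, T→Norris 6, U→Norris 6, V→Norris 6, W→Dover 2. Service 47; fixed 12; total 59.
{Irby, Dover, Norris}: P→Dover 8, Q→Irby 6, R→Irby 3, S→Norris 2, T→Irby 3, U→Norris 6, V→Norris 6, W→Dover 2. Service 36; fixed 25; total 61.
{Irby, Kent, Dover, Norris, Elton, Vance}: service 28 + fixed 47 = 75
No other subset beats 57.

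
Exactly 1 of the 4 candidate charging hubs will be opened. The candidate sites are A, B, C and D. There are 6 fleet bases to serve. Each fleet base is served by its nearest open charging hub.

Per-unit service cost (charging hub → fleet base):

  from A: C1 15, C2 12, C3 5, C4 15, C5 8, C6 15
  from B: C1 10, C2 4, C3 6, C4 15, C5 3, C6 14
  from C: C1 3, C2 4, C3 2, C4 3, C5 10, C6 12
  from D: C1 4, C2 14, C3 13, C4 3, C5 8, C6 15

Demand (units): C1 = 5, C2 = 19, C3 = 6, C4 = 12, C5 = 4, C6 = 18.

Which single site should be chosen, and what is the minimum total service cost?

With exactly 1 open, each fleet base uses its cheapest among the chosen.
{C}: C1→C 3·5=15, C2→C 4·19=76, C3→C 2·6=12, C4→C 3·12=36, C5→C 10·4=40, C6→C 12·18=216. Service cost 395.
{B}: service cost 606
{D}: service cost 702
Among all 4 size-1 choices, {C} is lowest.

Choose C only; total service cost 395.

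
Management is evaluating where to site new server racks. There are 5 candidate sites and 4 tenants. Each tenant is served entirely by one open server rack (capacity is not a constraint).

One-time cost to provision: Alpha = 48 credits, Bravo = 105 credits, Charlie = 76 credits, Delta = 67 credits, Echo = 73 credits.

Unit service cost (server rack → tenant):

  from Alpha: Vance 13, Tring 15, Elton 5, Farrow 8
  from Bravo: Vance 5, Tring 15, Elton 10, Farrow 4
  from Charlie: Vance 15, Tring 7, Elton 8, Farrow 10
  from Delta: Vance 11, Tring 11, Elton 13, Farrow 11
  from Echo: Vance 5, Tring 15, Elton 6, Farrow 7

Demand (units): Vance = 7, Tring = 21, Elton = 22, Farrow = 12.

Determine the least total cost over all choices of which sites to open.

Minimum total cost: 547

For any fixed open set, each tenant goes to its cheapest open site; total = fixed + service.
{Charlie, Echo}: Vance→Echo 5·7=35, Tring→Charlie 7·21=147, Elton→Echo 6·22=132, Farrow→Echo 7·12=84. Service 398; fixed 149; total 547.
{Alpha, Charlie}: Vance→Alpha 13·7=91, Tring→Charlie 7·21=147, Elton→Alpha 5·22=110, Farrow→Alpha 8·12=96. Service 444; fixed 124; total 568.
{Alpha, Bravo, Charlie}: service 340 + fixed 229 = 569
{Alpha, Bravo, Charlie, Delta, Echo}: service 340 + fixed 369 = 709
No other subset beats 547.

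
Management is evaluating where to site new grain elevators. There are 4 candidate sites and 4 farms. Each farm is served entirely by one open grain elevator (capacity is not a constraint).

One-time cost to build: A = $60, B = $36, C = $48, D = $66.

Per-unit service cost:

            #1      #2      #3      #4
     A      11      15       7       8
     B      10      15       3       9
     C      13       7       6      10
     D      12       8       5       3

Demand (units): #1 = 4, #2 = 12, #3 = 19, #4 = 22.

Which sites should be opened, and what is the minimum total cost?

Open B and D; minimum total cost 361.

For any fixed open set, each farm goes to its cheapest open site; total = fixed + service.
{B, D}: #1→B 10·4=40, #2→D 8·12=96, #3→B 3·19=57, #4→D 3·22=66. Service 259; fixed 102; total 361.
{D}: #1→D 12·4=48, #2→D 8·12=96, #3→D 5·19=95, #4→D 3·22=66. Service 305; fixed 66; total 371.
{B, C, D}: service 247 + fixed 150 = 397
{A, B, C, D}: service 247 + fixed 210 = 457
(All 15 nonempty subsets were checked; B and D is lowest.)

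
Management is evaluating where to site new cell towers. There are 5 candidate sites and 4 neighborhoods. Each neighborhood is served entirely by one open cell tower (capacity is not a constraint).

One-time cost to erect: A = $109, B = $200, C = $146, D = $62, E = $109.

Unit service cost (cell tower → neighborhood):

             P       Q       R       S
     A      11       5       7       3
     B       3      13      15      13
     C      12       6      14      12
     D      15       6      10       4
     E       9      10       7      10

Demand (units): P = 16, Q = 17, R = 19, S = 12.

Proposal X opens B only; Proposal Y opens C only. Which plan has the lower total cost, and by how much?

Proposal Y is cheaper by 60.

Proposal X: {B}: P→B 3·16=48, Q→B 13·17=221, R→B 15·19=285, S→B 13·12=156. Service 710; fixed 200; total 910.
Proposal Y: {C}: P→C 12·16=192, Q→C 6·17=102, R→C 14·19=266, S→C 12·12=144. Service 704; fixed 146; total 850.
Difference: |910 − 850| = 60.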